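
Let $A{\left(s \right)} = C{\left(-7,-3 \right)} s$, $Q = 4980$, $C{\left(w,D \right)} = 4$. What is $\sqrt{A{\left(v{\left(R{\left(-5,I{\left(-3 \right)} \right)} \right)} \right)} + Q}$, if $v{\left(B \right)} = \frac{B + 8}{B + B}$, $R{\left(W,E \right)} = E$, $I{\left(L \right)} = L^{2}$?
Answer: $\frac{\sqrt{44854}}{3} \approx 70.596$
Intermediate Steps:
$v{\left(B \right)} = \frac{8 + B}{2 B}$
$A{\left(s \right)} = 4 s$
$\sqrt{A{\left(v{\left(R{\left(-5,I{\left(-3 \right)} \right)} \right)} \right)} + Q} = \sqrt{4 \frac{8 + \left(-3\right)^{2}}{2 \left(-3\right)^{2}} + 4980} = \sqrt{4 \frac{8 + 9}{2 \cdot 9} + 4980} = \sqrt{4 \cdot \frac{1}{2} \cdot \frac{1}{9} \cdot 17 + 4980} = \sqrt{4 \cdot \frac{17}{18} + 4980} = \sqrt{\frac{34}{9} + 4980} = \sqrt{\frac{44854}{9}} = \frac{\sqrt{44854}}{3}$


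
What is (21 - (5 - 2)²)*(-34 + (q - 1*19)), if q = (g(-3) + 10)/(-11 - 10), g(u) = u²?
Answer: -4528/7 ≈ -646.86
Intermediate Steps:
q = -19/21 (q = ((-3)² + 10)/(-11 - 10) = (9 + 10)/(-21) = 19*(-1/21) = -19/21 ≈ -0.90476)
(21 - (5 - 2)²)*(-34 + (q - 1*19)) = (21 - (5 - 2)²)*(-34 + (-19/21 - 1*19)) = (21 - 1*3²)*(-34 + (-19/21 - 19)) = (21 - 1*9)*(-34 - 418/21) = (21 - 9)*(-1132/21) = 12*(-1132/21) = -4528/7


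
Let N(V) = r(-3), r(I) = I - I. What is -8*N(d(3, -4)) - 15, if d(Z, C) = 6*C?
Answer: -15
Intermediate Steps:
r(I) = 0
N(V) = 0
-8*N(d(3, -4)) - 15 = -8*0 - 15 = 0 - 15 = -15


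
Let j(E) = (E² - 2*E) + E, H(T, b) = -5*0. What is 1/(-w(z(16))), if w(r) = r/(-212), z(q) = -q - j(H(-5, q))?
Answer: -53/4 ≈ -13.250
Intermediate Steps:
H(T, b) = 0
j(E) = E² - E
z(q) = -q (z(q) = -q - 0*(-1 + 0) = -q - 0*(-1) = -q - 1*0 = -q + 0 = -q)
w(r) = -r/212 (w(r) = r*(-1/212) = -r/212)
1/(-w(z(16))) = 1/(-(-1)*(-1*16)/212) = 1/(-(-1)*(-16)/212) = 1/(-1*4/53) = 1/(-4/53) = -53/4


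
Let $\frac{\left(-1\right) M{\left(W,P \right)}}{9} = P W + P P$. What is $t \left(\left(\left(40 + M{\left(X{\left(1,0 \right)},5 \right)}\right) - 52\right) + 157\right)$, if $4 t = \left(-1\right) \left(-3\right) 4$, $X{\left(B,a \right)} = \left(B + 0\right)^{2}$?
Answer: $-375$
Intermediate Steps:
$X{\left(B,a \right)} = B^{2}$
$M{\left(W,P \right)} = - 9 P^{2} - 9 P W$ ($M{\left(W,P \right)} = - 9 \left(P W + P P\right) = - 9 \left(P W + P^{2}\right) = - 9 \left(P^{2} + P W\right) = - 9 P^{2} - 9 P W$)
$t = 3$ ($t = \frac{\left(-1\right) \left(-3\right) 4}{4} = \frac{3 \cdot 4}{4} = \frac{1}{4} \cdot 12 = 3$)
$t \left(\left(\left(40 + M{\left(X{\left(1,0 \right)},5 \right)}\right) - 52\right) + 157\right) = 3 \left(\left(\left(40 - 45 \left(5 + 1^{2}\right)\right) - 52\right) + 157\right) = 3 \left(\left(\left(40 - 45 \left(5 + 1\right)\right) - 52\right) + 157\right) = 3 \left(\left(\left(40 - 45 \cdot 6\right) - 52\right) + 157\right) = 3 \left(\left(\left(40 - 270\right) - 52\right) + 157\right) = 3 \left(\left(-230 - 52\right) + 157\right) = 3 \left(-282 + 157\right) = 3 \left(-125\right) = -375$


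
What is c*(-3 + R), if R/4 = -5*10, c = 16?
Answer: -3248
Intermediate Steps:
R = -200 (R = 4*(-5*10) = 4*(-50) = -200)
c*(-3 + R) = 16*(-3 - 200) = 16*(-203) = -3248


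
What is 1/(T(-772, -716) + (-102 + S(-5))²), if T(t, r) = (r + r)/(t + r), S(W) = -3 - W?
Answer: 186/1860179 ≈ 9.9990e-5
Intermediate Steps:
T(t, r) = 2*r/(r + t) (T(t, r) = (2*r)/(r + t) = 2*r/(r + t))
1/(T(-772, -716) + (-102 + S(-5))²) = 1/(2*(-716)/(-716 - 772) + (-102 + (-3 - 1*(-5)))²) = 1/(2*(-716)/(-1488) + (-102 + (-3 + 5))²) = 1/(2*(-716)*(-1/1488) + (-102 + 2)²) = 1/(179/186 + (-100)²) = 1/(179/186 + 10000) = 1/(1860179/186) = 186/1860179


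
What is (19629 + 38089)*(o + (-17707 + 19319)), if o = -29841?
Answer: -1629321422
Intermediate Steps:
(19629 + 38089)*(o + (-17707 + 19319)) = (19629 + 38089)*(-29841 + (-17707 + 19319)) = 57718*(-29841 + 1612) = 57718*(-28229) = -1629321422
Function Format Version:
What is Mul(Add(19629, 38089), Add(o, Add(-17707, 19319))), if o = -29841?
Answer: -1629321422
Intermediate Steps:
Mul(Add(19629, 38089), Add(o, Add(-17707, 19319))) = Mul(Add(19629, 38089), Add(-29841, Add(-17707, 19319))) = Mul(57718, Add(-29841, 1612)) = Mul(57718, -28229) = -1629321422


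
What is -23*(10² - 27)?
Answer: -1679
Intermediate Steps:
-23*(10² - 27) = -23*(100 - 27) = -23*73 = -1679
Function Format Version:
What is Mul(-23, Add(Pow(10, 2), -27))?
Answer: -1679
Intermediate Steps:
Mul(-23, Add(Pow(10, 2), -27)) = Mul(-23, Add(100, -27)) = Mul(-23, 73) = -1679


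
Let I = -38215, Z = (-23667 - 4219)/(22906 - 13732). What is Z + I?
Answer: -175306148/4587 ≈ -38218.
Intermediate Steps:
Z = -13943/4587 (Z = -27886/9174 = -27886*1/9174 = -13943/4587 ≈ -3.0397)
Z + I = -13943/4587 - 38215 = -175306148/4587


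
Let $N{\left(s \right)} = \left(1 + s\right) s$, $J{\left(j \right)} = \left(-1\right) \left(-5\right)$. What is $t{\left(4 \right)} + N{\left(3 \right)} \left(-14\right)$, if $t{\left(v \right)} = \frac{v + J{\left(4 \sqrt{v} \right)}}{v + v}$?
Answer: $- \frac{1335}{8} \approx -166.88$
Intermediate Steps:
$J{\left(j \right)} = 5$
$N{\left(s \right)} = s \left(1 + s\right)$
$t{\left(v \right)} = \frac{5 + v}{2 v}$ ($t{\left(v \right)} = \frac{v + 5}{v + v} = \frac{5 + v}{2 v}$)
$t{\left(4 \right)} + N{\left(3 \right)} \left(-14\right) = \frac{5 + 4}{2 \cdot 4} + 3 \left(1 + 3\right) \left(-14\right) = \frac{1}{2} \cdot \frac{1}{4} \cdot 9 + 3 \cdot 4 \left(-14\right) = \frac{9}{8} + 12 \left(-14\right) = \frac{9}{8} - 168 = - \frac{1335}{8}$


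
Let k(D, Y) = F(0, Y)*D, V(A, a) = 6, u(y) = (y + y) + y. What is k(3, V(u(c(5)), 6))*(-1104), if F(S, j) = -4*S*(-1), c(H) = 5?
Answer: 0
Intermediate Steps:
u(y) = 3*y (u(y) = 2*y + y = 3*y)
F(S, j) = 4*S
k(D, Y) = 0 (k(D, Y) = (4*0)*D = 0*D = 0)
k(3, V(u(c(5)), 6))*(-1104) = 0*(-1104) = 0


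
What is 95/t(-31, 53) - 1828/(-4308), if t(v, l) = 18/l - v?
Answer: 6181772/1788897 ≈ 3.4556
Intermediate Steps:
t(v, l) = -v + 18/l
95/t(-31, 53) - 1828/(-4308) = 95/(-1*(-31) + 18/53) - 1828/(-4308) = 95/(31 + 18*(1/53)) - 1828*(-1/4308) = 95/(31 + 18/53) + 457/1077 = 95/(1661/53) + 457/1077 = 95*(53/1661) + 457/1077 = 5035/1661 + 457/1077 = 6181772/1788897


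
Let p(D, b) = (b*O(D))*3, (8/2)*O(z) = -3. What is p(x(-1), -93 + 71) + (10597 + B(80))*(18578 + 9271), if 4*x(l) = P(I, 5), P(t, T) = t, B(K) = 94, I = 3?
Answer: 595467417/2 ≈ 2.9773e+8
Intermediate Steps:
O(z) = -3/4 (O(z) = (1/4)*(-3) = -3/4)
x(l) = 3/4 (x(l) = (1/4)*3 = 3/4)
p(D, b) = -9*b/4 (p(D, b) = (b*(-3/4))*3 = -3*b/4*3 = -9*b/4)
p(x(-1), -93 + 71) + (10597 + B(80))*(18578 + 9271) = -9*(-93 + 71)/4 + (10597 + 94)*(18578 + 9271) = -9/4*(-22) + 10691*27849 = 99/2 + 297733659 = 595467417/2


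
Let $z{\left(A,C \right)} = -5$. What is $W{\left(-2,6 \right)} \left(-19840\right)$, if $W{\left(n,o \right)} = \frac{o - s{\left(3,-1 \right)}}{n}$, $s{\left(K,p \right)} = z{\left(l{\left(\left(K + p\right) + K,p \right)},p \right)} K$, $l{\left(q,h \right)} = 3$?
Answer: $208320$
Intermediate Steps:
$s{\left(K,p \right)} = - 5 K$
$W{\left(n,o \right)} = \frac{15 + o}{n}$ ($W{\left(n,o \right)} = \frac{o - \left(-5\right) 3}{n} = \frac{o - -15}{n} = \frac{o + 15}{n} = \frac{15 + o}{n}$)
$W{\left(-2,6 \right)} \left(-19840\right) = \frac{15 + 6}{-2} \left(-19840\right) = \left(- \frac{1}{2}\right) 21 \left(-19840\right) = \left(- \frac{21}{2}\right) \left(-19840\right) = 208320$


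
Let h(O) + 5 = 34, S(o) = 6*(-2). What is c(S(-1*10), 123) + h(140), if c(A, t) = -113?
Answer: -84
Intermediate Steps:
S(o) = -12
h(O) = 29 (h(O) = -5 + 34 = 29)
c(S(-1*10), 123) + h(140) = -113 + 29 = -84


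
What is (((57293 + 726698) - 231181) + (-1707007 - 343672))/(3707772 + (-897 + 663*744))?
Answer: -1497869/4200147 ≈ -0.35662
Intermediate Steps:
(((57293 + 726698) - 231181) + (-1707007 - 343672))/(3707772 + (-897 + 663*744)) = ((783991 - 231181) - 2050679)/(3707772 + (-897 + 493272)) = (552810 - 2050679)/(3707772 + 492375) = -1497869/4200147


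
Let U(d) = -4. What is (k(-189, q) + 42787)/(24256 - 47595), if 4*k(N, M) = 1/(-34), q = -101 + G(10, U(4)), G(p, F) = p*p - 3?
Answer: -5819031/3174104 ≈ -1.8333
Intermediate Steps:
G(p, F) = -3 + p² (G(p, F) = p² - 3 = -3 + p²)
q = -4 (q = -101 + (-3 + 10²) = -101 + (-3 + 100) = -101 + 97 = -4)
k(N, M) = -1/136 (k(N, M) = (¼)/(-34) = (¼)*(-1/34) = -1/136)
(k(-189, q) + 42787)/(24256 - 47595) = (-1/136 + 42787)/(24256 - 47595) = (5819031/136)/(-23339) = (5819031/136)*(-1/23339) = -5819031/3174104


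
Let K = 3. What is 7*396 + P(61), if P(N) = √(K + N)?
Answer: 2780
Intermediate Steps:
P(N) = √(3 + N)
7*396 + P(61) = 7*396 + √(3 + 61) = 2772 + √64 = 2772 + 8 = 2780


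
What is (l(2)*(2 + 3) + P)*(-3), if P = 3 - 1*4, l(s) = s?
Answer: -27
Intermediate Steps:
P = -1 (P = 3 - 4 = -1)
(l(2)*(2 + 3) + P)*(-3) = (2*(2 + 3) - 1)*(-3) = (2*5 - 1)*(-3) = (10 - 1)*(-3) = 9*(-3) = -27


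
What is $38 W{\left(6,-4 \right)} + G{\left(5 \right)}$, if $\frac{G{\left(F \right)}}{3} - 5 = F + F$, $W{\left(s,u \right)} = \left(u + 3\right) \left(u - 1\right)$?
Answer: $235$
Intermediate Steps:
$W{\left(s,u \right)} = \left(-1 + u\right) \left(3 + u\right)$ ($W{\left(s,u \right)} = \left(3 + u\right) \left(-1 + u\right) = \left(-1 + u\right) \left(3 + u\right)$)
$G{\left(F \right)} = 15 + 6 F$ ($G{\left(F \right)} = 15 + 3 \left(F + F\right) = 15 + 3 \cdot 2 F = 15 + 6 F$)
$38 W{\left(6,-4 \right)} + G{\left(5 \right)} = 38 \left(-3 + \left(-4\right)^{2} + 2 \left(-4\right)\right) + \left(15 + 6 \cdot 5\right) = 38 \left(-3 + 16 - 8\right) + \left(15 + 30\right) = 38 \cdot 5 + 45 = 190 + 45 = 235$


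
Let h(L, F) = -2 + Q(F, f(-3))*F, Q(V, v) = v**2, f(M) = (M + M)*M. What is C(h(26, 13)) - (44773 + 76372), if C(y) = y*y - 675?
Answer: 17602280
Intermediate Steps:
f(M) = 2*M**2 (f(M) = (2*M)*M = 2*M**2)
h(L, F) = -2 + 324*F (h(L, F) = -2 + (2*(-3)**2)**2*F = -2 + (2*9)**2*F = -2 + 18**2*F = -2 + 324*F)
C(y) = -675 + y**2 (C(y) = y**2 - 675 = -675 + y**2)
C(h(26, 13)) - (44773 + 76372) = (-675 + (-2 + 324*13)**2) - (44773 + 76372) = (-675 + (-2 + 4212)**2) - 1*121145 = (-675 + 4210**2) - 121145 = (-675 + 17724100) - 121145 = 17723425 - 121145 = 17602280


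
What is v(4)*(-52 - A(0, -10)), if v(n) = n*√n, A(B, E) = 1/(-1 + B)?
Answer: -408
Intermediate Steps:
v(n) = n^(3/2)
v(4)*(-52 - A(0, -10)) = 4^(3/2)*(-52 - 1/(-1 + 0)) = 8*(-52 - 1/(-1)) = 8*(-52 - 1*(-1)) = 8*(-52 + 1) = 8*(-51) = -408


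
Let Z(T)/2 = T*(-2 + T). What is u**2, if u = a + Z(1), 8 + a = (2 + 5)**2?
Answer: 1521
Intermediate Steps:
a = 41 (a = -8 + (2 + 5)**2 = -8 + 7**2 = -8 + 49 = 41)
Z(T) = 2*T*(-2 + T) (Z(T) = 2*(T*(-2 + T)) = 2*T*(-2 + T))
u = 39 (u = 41 + 2*1*(-2 + 1) = 41 + 2*1*(-1) = 41 - 2 = 39)
u**2 = 39**2 = 1521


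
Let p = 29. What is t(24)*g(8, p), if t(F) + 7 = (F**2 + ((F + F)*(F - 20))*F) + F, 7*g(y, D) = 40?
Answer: 29720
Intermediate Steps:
g(y, D) = 40/7 (g(y, D) = (1/7)*40 = 40/7)
t(F) = -7 + F + F**2 + 2*F**2*(-20 + F) (t(F) = -7 + ((F**2 + ((F + F)*(F - 20))*F) + F) = -7 + ((F**2 + ((2*F)*(-20 + F))*F) + F) = -7 + ((F**2 + (2*F*(-20 + F))*F) + F) = -7 + ((F**2 + 2*F**2*(-20 + F)) + F) = -7 + (F + F**2 + 2*F**2*(-20 + F)) = -7 + F + F**2 + 2*F**2*(-20 + F))
t(24)*g(8, p) = (-7 + 24 - 39*24**2 + 2*24**3)*(40/7) = (-7 + 24 - 39*576 + 2*13824)*(40/7) = (-7 + 24 - 22464 + 27648)*(40/7) = 5201*(40/7) = 29720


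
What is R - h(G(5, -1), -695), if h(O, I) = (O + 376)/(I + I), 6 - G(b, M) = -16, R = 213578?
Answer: 148436909/695 ≈ 2.1358e+5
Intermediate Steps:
G(b, M) = 22 (G(b, M) = 6 - 1*(-16) = 6 + 16 = 22)
h(O, I) = (376 + O)/(2*I) (h(O, I) = (376 + O)/((2*I)) = (376 + O)*(1/(2*I)) = (376 + O)/(2*I))
R - h(G(5, -1), -695) = 213578 - (376 + 22)/(2*(-695)) = 213578 - (-1)*398/(2*695) = 213578 - 1*(-199/695) = 213578 + 199/695 = 148436909/695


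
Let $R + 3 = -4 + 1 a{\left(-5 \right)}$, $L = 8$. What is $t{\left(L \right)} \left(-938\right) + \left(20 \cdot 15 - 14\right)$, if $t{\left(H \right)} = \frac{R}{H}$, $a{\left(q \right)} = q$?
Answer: $1693$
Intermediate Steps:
$R = -12$ ($R = -3 + \left(-4 + 1 \left(-5\right)\right) = -3 - 9 = -12$)
$t{\left(H \right)} = - \frac{12}{H}$
$t{\left(L \right)} \left(-938\right) + \left(20 \cdot 15 - 14\right) = - \frac{12}{8} \left(-938\right) + \left(20 \cdot 15 - 14\right) = \left(-12\right) \frac{1}{8} \left(-938\right) + \left(300 - 14\right) = \left(- \frac{3}{2}\right) \left(-938\right) + 286 = 1407 + 286 = 1693$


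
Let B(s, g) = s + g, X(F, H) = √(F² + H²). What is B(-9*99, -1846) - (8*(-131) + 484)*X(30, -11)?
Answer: -2737 + 564*√1021 ≈ 15285.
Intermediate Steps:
B(s, g) = g + s
B(-9*99, -1846) - (8*(-131) + 484)*X(30, -11) = (-1846 - 9*99) - (8*(-131) + 484)*√(30² + (-11)²) = (-1846 - 891) - (-1048 + 484)*√(900 + 121) = -2737 - (-564)*√1021 = -2737 + 564*√1021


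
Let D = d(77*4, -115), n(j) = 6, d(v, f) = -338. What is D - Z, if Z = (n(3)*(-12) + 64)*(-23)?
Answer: -522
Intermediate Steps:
D = -338
Z = 184 (Z = (6*(-12) + 64)*(-23) = (-72 + 64)*(-23) = -8*(-23) = 184)
D - Z = -338 - 1*184 = -338 - 184 = -522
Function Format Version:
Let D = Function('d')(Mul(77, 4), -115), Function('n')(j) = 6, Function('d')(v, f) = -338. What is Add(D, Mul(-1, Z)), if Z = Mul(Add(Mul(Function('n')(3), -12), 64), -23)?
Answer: -522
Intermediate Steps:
D = -338
Z = 184 (Z = Mul(Add(Mul(6, -12), 64), -23) = Mul(Add(-72, 64), -23) = Mul(-8, -23) = 184)
Add(D, Mul(-1, Z)) = Add(-338, Mul(-1, 184)) = Add(-338, -184) = -522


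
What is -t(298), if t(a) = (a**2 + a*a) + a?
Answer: -177906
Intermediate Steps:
t(a) = a + 2*a**2 (t(a) = (a**2 + a**2) + a = 2*a**2 + a = a + 2*a**2)
-t(298) = -298*(1 + 2*298) = -298*(1 + 596) = -298*597 = -1*177906 = -177906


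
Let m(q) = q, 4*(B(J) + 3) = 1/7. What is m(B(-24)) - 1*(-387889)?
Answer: 10860809/28 ≈ 3.8789e+5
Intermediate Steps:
B(J) = -83/28 (B(J) = -3 + (¼)/7 = -3 + (¼)*(⅐) = -3 + 1/28 = -83/28)
m(B(-24)) - 1*(-387889) = -83/28 - 1*(-387889) = -83/28 + 387889 = 10860809/28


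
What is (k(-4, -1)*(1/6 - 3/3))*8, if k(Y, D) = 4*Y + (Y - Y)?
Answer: 320/3 ≈ 106.67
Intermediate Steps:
k(Y, D) = 4*Y (k(Y, D) = 4*Y + 0 = 4*Y)
(k(-4, -1)*(1/6 - 3/3))*8 = ((4*(-4))*(1/6 - 3/3))*8 = -16*(1*(⅙) - 3*⅓)*8 = -16*(⅙ - 1)*8 = -16*(-⅚)*8 = (40/3)*8 = 320/3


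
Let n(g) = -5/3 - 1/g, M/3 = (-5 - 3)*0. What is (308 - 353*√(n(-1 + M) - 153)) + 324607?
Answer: 324915 - 353*I*√1383/3 ≈ 3.2492e+5 - 4375.9*I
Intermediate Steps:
M = 0 (M = 3*((-5 - 3)*0) = 3*(-8*0) = 3*0 = 0)
n(g) = -5/3 - 1/g (n(g) = -5*⅓ - 1/g = -5/3 - 1/g)
(308 - 353*√(n(-1 + M) - 153)) + 324607 = (308 - 353*√((-5/3 - 1/(-1 + 0)) - 153)) + 324607 = (308 - 353*√((-5/3 - 1/(-1)) - 153)) + 324607 = (308 - 353*√((-5/3 - 1*(-1)) - 153)) + 324607 = (308 - 353*√((-5/3 + 1) - 153)) + 324607 = (308 - 353*√(-⅔ - 153)) + 324607 = (308 - 353*I*√1383/3) + 324607 = 324915 - 353*I*√1383/3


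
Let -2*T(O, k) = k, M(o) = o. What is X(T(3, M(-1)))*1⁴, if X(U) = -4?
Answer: -4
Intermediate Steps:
T(O, k) = -k/2
X(T(3, M(-1)))*1⁴ = -4*1⁴ = -4*1 = -4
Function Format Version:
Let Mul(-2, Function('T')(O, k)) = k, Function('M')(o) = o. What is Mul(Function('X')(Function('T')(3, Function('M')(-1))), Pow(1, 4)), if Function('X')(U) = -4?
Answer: -4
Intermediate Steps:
Function('T')(O, k) = Mul(Rational(-1, 2), k)
Mul(Function('X')(Function('T')(3, Function('M')(-1))), Pow(1, 4)) = Mul(-4, Pow(1, 4)) = Mul(-4, 1) = -4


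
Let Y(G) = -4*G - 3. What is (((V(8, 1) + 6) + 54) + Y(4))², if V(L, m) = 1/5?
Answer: 42436/25 ≈ 1697.4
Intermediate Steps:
V(L, m) = ⅕ (V(L, m) = 1*(⅕) = ⅕)
Y(G) = -3 - 4*G
(((V(8, 1) + 6) + 54) + Y(4))² = (((⅕ + 6) + 54) + (-3 - 4*4))² = ((31/5 + 54) + (-3 - 16))² = (301/5 - 19)² = (206/5)² = 42436/25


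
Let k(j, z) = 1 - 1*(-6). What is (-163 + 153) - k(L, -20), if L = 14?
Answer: -17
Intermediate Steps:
k(j, z) = 7 (k(j, z) = 1 + 6 = 7)
(-163 + 153) - k(L, -20) = (-163 + 153) - 1*7 = -10 - 7 = -17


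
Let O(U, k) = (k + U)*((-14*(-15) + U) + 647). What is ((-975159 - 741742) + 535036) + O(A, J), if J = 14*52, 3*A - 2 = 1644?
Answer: 5514325/9 ≈ 6.1270e+5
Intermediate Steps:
A = 1646/3 (A = ⅔ + (⅓)*1644 = ⅔ + 548 = 1646/3 ≈ 548.67)
J = 728
O(U, k) = (857 + U)*(U + k) (O(U, k) = (U + k)*((210 + U) + 647) = (U + k)*(857 + U) = (857 + U)*(U + k))
((-975159 - 741742) + 535036) + O(A, J) = ((-975159 - 741742) + 535036) + ((1646/3)² + 857*(1646/3) + 857*728 + (1646/3)*728) = (-1716901 + 535036) + (2709316/9 + 1410622/3 + 623896 + 1198288/3) = -1181865 + 16151110/9 = 5514325/9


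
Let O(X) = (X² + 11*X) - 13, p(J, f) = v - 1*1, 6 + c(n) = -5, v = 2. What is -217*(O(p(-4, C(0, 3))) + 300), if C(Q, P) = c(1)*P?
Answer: -64883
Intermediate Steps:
c(n) = -11 (c(n) = -6 - 5 = -11)
C(Q, P) = -11*P
p(J, f) = 1 (p(J, f) = 2 - 1*1 = 2 - 1 = 1)
O(X) = -13 + X² + 11*X
-217*(O(p(-4, C(0, 3))) + 300) = -217*((-13 + 1² + 11*1) + 300) = -217*((-13 + 1 + 11) + 300) = -217*(-1 + 300) = -217*299 = -64883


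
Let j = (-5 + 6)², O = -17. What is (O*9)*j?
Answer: -153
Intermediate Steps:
j = 1 (j = 1² = 1)
(O*9)*j = -17*9*1 = -153*1 = -153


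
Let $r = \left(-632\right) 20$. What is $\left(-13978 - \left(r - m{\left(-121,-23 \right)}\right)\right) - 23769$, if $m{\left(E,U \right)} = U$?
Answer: $-25130$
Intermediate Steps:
$r = -12640$
$\left(-13978 - \left(r - m{\left(-121,-23 \right)}\right)\right) - 23769 = \left(-13978 - -12617\right) - 23769 = \left(-13978 + \left(-23 + 12640\right)\right) - 23769 = \left(-13978 + 12617\right) - 23769 = -1361 - 23769 = -25130$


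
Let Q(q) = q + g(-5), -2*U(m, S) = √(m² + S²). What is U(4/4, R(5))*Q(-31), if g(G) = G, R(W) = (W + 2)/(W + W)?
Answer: 9*√149/5 ≈ 21.972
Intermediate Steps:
R(W) = (2 + W)/(2*W) (R(W) = (2 + W)/((2*W)) = (2 + W)*(1/(2*W)) = (2 + W)/(2*W))
U(m, S) = -√(S² + m²)/2 (U(m, S) = -√(m² + S²)/2 = -√(S² + m²)/2)
Q(q) = -5 + q (Q(q) = q - 5 = -5 + q)
U(4/4, R(5))*Q(-31) = (-√(((½)*(2 + 5)/5)² + (4/4)²)/2)*(-5 - 31) = -√(((½)*(⅕)*7)² + (4*(¼))²)/2*(-36) = -√((7/10)² + 1²)/2*(-36) = -√(49/100 + 1)/2*(-36) = -√149/20*(-36) = 9*√149/5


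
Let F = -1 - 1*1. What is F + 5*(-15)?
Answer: -77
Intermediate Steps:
F = -2 (F = -1 - 1 = -2)
F + 5*(-15) = -2 + 5*(-15) = -2 - 75 = -77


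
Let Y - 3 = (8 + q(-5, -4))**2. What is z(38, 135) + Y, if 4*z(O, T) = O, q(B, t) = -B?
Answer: 363/2 ≈ 181.50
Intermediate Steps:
z(O, T) = O/4
Y = 172 (Y = 3 + (8 - 1*(-5))**2 = 3 + (8 + 5)**2 = 3 + 13**2 = 3 + 169 = 172)
z(38, 135) + Y = (1/4)*38 + 172 = 19/2 + 172 = 363/2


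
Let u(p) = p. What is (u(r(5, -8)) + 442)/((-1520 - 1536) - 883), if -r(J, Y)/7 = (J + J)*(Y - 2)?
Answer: -1142/3939 ≈ -0.28992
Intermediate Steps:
r(J, Y) = -14*J*(-2 + Y) (r(J, Y) = -7*(J + J)*(Y - 2) = -7*2*J*(-2 + Y) = -14*J*(-2 + Y))
(u(r(5, -8)) + 442)/((-1520 - 1536) - 883) = (14*5*(2 - 1*(-8)) + 442)/((-1520 - 1536) - 883) = (14*5*(2 + 8) + 442)/(-3056 - 883) = (14*5*10 + 442)/(-3939) = (700 + 442)*(-1/3939) = 1142*(-1/3939) = -1142/3939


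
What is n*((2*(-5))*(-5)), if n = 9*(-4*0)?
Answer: 0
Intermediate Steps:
n = 0 (n = 9*0 = 0)
n*((2*(-5))*(-5)) = 0*((2*(-5))*(-5)) = 0*(-10*(-5)) = 0*50 = 0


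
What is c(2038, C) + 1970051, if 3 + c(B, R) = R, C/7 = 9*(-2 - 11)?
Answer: 1969229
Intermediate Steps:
C = -819 (C = 7*(9*(-2 - 11)) = 7*(9*(-13)) = 7*(-117) = -819)
c(B, R) = -3 + R
c(2038, C) + 1970051 = (-3 - 819) + 1970051 = -822 + 1970051 = 1969229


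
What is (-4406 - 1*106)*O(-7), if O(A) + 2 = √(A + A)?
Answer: 9024 - 4512*I*√14 ≈ 9024.0 - 16882.0*I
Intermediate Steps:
O(A) = -2 + √2*√A (O(A) = -2 + √(A + A) = -2 + √(2*A) = -2 + √2*√A)
(-4406 - 1*106)*O(-7) = (-4406 - 1*106)*(-2 + √2*√(-7)) = (-4406 - 106)*(-2 + √2*(I*√7)) = -4512*(-2 + I*√14) = 9024 - 4512*I*√14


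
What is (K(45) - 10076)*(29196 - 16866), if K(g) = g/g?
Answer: -124224750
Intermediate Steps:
K(g) = 1
(K(45) - 10076)*(29196 - 16866) = (1 - 10076)*(29196 - 16866) = -10075*12330 = -124224750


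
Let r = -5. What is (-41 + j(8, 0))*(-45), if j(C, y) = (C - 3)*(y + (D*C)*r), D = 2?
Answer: 19845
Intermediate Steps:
j(C, y) = (-3 + C)*(y - 10*C) (j(C, y) = (C - 3)*(y + (2*C)*(-5)) = (-3 + C)*(y - 10*C))
(-41 + j(8, 0))*(-45) = (-41 + (-10*8² - 3*0 + 30*8 + 8*0))*(-45) = (-41 + (-10*64 + 0 + 240 + 0))*(-45) = (-41 + (-640 + 0 + 240 + 0))*(-45) = (-41 - 400)*(-45) = -441*(-45) = 19845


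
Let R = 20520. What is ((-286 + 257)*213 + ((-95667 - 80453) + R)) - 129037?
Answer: -290814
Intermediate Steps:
((-286 + 257)*213 + ((-95667 - 80453) + R)) - 129037 = ((-286 + 257)*213 + ((-95667 - 80453) + 20520)) - 129037 = (-29*213 + (-176120 + 20520)) - 129037 = (-6177 - 155600) - 129037 = -161777 - 129037 = -290814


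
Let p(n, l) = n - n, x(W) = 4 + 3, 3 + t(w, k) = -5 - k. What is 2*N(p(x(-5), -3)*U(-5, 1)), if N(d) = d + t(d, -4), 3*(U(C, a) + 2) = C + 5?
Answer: -8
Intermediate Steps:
t(w, k) = -8 - k (t(w, k) = -3 + (-5 - k) = -8 - k)
x(W) = 7
p(n, l) = 0
U(C, a) = -⅓ + C/3 (U(C, a) = -2 + (C + 5)/3 = -2 + (5 + C)/3 = -2 + (5/3 + C/3) = -⅓ + C/3)
N(d) = -4 + d (N(d) = d + (-8 - 1*(-4)) = d + (-8 + 4) = d - 4 = -4 + d)
2*N(p(x(-5), -3)*U(-5, 1)) = 2*(-4 + 0*(-⅓ + (⅓)*(-5))) = 2*(-4 + 0*(-⅓ - 5/3)) = 2*(-4 + 0*(-2)) = 2*(-4 + 0) = 2*(-4) = -8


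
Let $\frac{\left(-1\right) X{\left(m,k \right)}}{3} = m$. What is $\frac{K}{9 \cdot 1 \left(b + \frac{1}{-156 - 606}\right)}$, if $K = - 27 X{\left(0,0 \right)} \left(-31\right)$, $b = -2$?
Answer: $0$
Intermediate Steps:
$X{\left(m,k \right)} = - 3 m$
$K = 0$ ($K = - 27 \left(\left(-3\right) 0\right) \left(-31\right) = \left(-27\right) 0 \left(-31\right) = 0 \left(-31\right) = 0$)
$\frac{K}{9 \cdot 1 \left(b + \frac{1}{-156 - 606}\right)} = \frac{0}{9 \cdot 1 \left(-2 + \frac{1}{-156 - 606}\right)} = \frac{0}{9 \left(-2 + \frac{1}{-762}\right)} = \frac{0}{9 \left(-2 - \frac{1}{762}\right)} = \frac{0}{9 \left(- \frac{1525}{762}\right)} = \frac{0}{- \frac{4575}{254}} = 0 \left(- \frac{254}{4575}\right) = 0$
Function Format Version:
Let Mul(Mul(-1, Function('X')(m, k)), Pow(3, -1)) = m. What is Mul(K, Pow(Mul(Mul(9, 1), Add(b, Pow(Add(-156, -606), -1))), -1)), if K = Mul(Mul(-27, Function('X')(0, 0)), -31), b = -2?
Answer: 0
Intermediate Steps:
Function('X')(m, k) = Mul(-3, m)
K = 0 (K = Mul(Mul(-27, Mul(-3, 0)), -31) = Mul(Mul(-27, 0), -31) = Mul(0, -31) = 0)
Mul(K, Pow(Mul(Mul(9, 1), Add(b, Pow(Add(-156, -606), -1))), -1)) = Mul(0, Pow(Mul(Mul(9, 1), Add(-2, Pow(Add(-156, -606), -1))), -1)) = Mul(0, Pow(Mul(9, Add(-2, Pow(-762, -1))), -1)) = Mul(0, Pow(Mul(9, Add(-2, Rational(-1, 762))), -1)) = Mul(0, Pow(Mul(9, Rational(-1525, 762)), -1)) = Mul(0, Pow(Rational(-4575, 254), -1)) = Mul(0, Rational(-254, 4575)) = 0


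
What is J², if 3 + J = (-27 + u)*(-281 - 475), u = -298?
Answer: 60367015809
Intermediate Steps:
J = 245697 (J = -3 + (-27 - 298)*(-281 - 475) = -3 - 325*(-756) = -3 + 245700 = 245697)
J² = 245697² = 60367015809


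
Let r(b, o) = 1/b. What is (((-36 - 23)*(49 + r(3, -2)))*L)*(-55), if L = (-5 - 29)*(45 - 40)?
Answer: -81644200/3 ≈ -2.7215e+7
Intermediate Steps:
L = -170 (L = -34*5 = -170)
(((-36 - 23)*(49 + r(3, -2)))*L)*(-55) = (((-36 - 23)*(49 + 1/3))*(-170))*(-55) = (-59*(49 + 1/3)*(-170))*(-55) = (-59*148/3*(-170))*(-55) = -8732/3*(-170)*(-55) = (1484440/3)*(-55) = -81644200/3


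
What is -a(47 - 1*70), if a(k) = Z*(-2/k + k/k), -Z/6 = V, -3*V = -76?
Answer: 3800/23 ≈ 165.22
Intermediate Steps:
V = 76/3 (V = -⅓*(-76) = 76/3 ≈ 25.333)
Z = -152 (Z = -6*76/3 = -152)
a(k) = -152 + 304/k (a(k) = -152*(-2/k + k/k) = -152*(-2/k + 1) = -152*(1 - 2/k) = -152 + 304/k)
-a(47 - 1*70) = -(-152 + 304/(47 - 1*70)) = -(-152 + 304/(47 - 70)) = -(-152 + 304/(-23)) = -(-152 + 304*(-1/23)) = -(-152 - 304/23) = -1*(-3800/23) = 3800/23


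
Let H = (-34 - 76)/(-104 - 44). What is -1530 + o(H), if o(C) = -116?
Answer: -1646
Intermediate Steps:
H = 55/74 (H = -110/(-148) = -110*(-1/148) = 55/74 ≈ 0.74324)
-1530 + o(H) = -1530 - 116 = -1646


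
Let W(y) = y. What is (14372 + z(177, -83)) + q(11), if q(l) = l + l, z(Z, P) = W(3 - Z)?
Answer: 14220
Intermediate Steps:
z(Z, P) = 3 - Z
q(l) = 2*l
(14372 + z(177, -83)) + q(11) = (14372 + (3 - 1*177)) + 2*11 = (14372 + (3 - 177)) + 22 = (14372 - 174) + 22 = 14198 + 22 = 14220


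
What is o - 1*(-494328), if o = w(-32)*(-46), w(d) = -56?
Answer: 496904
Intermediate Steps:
o = 2576 (o = -56*(-46) = 2576)
o - 1*(-494328) = 2576 - 1*(-494328) = 2576 + 494328 = 496904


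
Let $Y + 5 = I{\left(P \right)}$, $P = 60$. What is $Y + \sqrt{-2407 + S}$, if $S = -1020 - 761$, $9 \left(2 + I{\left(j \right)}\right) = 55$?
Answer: $- \frac{8}{9} + 2 i \sqrt{1047} \approx -0.88889 + 64.715 i$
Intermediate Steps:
$I{\left(j \right)} = \frac{37}{9}$ ($I{\left(j \right)} = -2 + \frac{1}{9} \cdot 55 = -2 + \frac{55}{9} = \frac{37}{9}$)
$Y = - \frac{8}{9}$ ($Y = -5 + \frac{37}{9} = - \frac{8}{9} \approx -0.88889$)
$S = -1781$
$Y + \sqrt{-2407 + S} = - \frac{8}{9} + \sqrt{-2407 - 1781} = - \frac{8}{9} + \sqrt{-4188} = - \frac{8}{9} + 2 i \sqrt{1047}$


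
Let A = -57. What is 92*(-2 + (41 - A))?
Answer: 8832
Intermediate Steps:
92*(-2 + (41 - A)) = 92*(-2 + (41 - 1*(-57))) = 92*(-2 + (41 + 57)) = 92*(-2 + 98) = 92*96 = 8832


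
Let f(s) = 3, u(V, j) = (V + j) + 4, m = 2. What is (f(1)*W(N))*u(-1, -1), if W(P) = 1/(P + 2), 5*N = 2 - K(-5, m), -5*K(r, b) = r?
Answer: 30/11 ≈ 2.7273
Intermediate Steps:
K(r, b) = -r/5
u(V, j) = 4 + V + j
N = ⅕ (N = (2 - (-1)*(-5)/5)/5 = (2 - 1*1)/5 = (2 - 1)/5 = (⅕)*1 = ⅕ ≈ 0.20000)
W(P) = 1/(2 + P)
(f(1)*W(N))*u(-1, -1) = (3/(2 + ⅕))*(4 - 1 - 1) = (3/(11/5))*2 = (3*(5/11))*2 = (15/11)*2 = 30/11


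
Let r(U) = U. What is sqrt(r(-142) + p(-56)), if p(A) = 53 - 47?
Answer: 2*I*sqrt(34) ≈ 11.662*I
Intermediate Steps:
p(A) = 6
sqrt(r(-142) + p(-56)) = sqrt(-142 + 6) = sqrt(-136) = 2*I*sqrt(34)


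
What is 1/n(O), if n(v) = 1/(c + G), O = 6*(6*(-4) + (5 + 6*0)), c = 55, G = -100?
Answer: -45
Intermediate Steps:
O = -114 (O = 6*(-24 + (5 + 0)) = 6*(-24 + 5) = 6*(-19) = -114)
n(v) = -1/45 (n(v) = 1/(55 - 100) = 1/(-45) = -1/45)
1/n(O) = 1/(-1/45) = -45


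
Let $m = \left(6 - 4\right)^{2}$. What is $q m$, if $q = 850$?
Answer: $3400$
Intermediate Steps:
$m = 4$ ($m = 2^{2} = 4$)
$q m = 850 \cdot 4 = 3400$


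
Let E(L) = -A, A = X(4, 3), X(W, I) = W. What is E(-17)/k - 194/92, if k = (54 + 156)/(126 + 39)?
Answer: -1691/322 ≈ -5.2516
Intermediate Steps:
k = 14/11 (k = 210/165 = 210*(1/165) = 14/11 ≈ 1.2727)
A = 4
E(L) = -4 (E(L) = -1*4 = -4)
E(-17)/k - 194/92 = -4/14/11 - 194/92 = -4*11/14 - 194*1/92 = -22/7 - 97/46 = -1691/322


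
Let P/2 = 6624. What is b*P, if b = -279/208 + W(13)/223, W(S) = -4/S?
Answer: -51568668/2899 ≈ -17788.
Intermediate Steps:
P = 13248 (P = 2*6624 = 13248)
b = -62281/46384 (b = -279/208 - 4/13/223 = -279*1/208 - 4*1/13*(1/223) = -279/208 - 4/13*1/223 = -279/208 - 4/2899 = -62281/46384 ≈ -1.3427)
b*P = -62281/46384*13248 = -51568668/2899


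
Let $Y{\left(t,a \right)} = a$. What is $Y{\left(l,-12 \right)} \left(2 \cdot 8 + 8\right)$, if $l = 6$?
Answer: $-288$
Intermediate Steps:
$Y{\left(l,-12 \right)} \left(2 \cdot 8 + 8\right) = - 12 \left(2 \cdot 8 + 8\right) = - 12 \left(16 + 8\right) = \left(-12\right) 24 = -288$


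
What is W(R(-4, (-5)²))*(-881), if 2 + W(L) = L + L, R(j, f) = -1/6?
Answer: 6167/3 ≈ 2055.7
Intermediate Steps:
R(j, f) = -⅙ (R(j, f) = -1*⅙ = -⅙)
W(L) = -2 + 2*L (W(L) = -2 + (L + L) = -2 + 2*L)
W(R(-4, (-5)²))*(-881) = (-2 + 2*(-⅙))*(-881) = (-2 - ⅓)*(-881) = -7/3*(-881) = 6167/3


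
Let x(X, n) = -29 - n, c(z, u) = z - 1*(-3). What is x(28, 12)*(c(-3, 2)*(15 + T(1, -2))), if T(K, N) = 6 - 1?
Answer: 0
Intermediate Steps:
c(z, u) = 3 + z (c(z, u) = z + 3 = 3 + z)
T(K, N) = 5
x(28, 12)*(c(-3, 2)*(15 + T(1, -2))) = (-29 - 1*12)*((3 - 3)*(15 + 5)) = (-29 - 12)*(0*20) = -41*0 = 0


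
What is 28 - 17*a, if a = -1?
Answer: 45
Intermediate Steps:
28 - 17*a = 28 - 17*(-1) = 28 + 17 = 45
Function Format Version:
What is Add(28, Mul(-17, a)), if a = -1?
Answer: 45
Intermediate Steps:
Add(28, Mul(-17, a)) = Add(28, Mul(-17, -1)) = Add(28, 17) = 45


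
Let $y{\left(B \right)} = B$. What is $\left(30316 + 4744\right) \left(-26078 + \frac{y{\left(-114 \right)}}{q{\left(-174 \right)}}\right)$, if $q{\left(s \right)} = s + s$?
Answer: $- \frac{26514212650}{29} \approx -9.1428 \cdot 10^{8}$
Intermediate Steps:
$q{\left(s \right)} = 2 s$
$\left(30316 + 4744\right) \left(-26078 + \frac{y{\left(-114 \right)}}{q{\left(-174 \right)}}\right) = \left(30316 + 4744\right) \left(-26078 - \frac{114}{2 \left(-174\right)}\right) = 35060 \left(-26078 - \frac{114}{-348}\right) = 35060 \left(-26078 - - \frac{19}{58}\right) = 35060 \left(-26078 + \frac{19}{58}\right) = 35060 \left(- \frac{1512505}{58}\right) = - \frac{26514212650}{29}$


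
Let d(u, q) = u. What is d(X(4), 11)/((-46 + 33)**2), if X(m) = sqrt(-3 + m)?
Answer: 1/169 ≈ 0.0059172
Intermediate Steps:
d(X(4), 11)/((-46 + 33)**2) = sqrt(-3 + 4)/((-46 + 33)**2) = sqrt(1)/((-13)**2) = 1/169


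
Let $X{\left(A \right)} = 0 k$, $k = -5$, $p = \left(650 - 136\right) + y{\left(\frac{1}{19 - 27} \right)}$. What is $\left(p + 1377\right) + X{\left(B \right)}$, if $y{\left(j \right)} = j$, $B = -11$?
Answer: $\frac{15127}{8} \approx 1890.9$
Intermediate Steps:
$p = \frac{4111}{8}$ ($p = \left(650 - 136\right) + \frac{1}{19 - 27} = 514 + \frac{1}{-8} = 514 - \frac{1}{8} = \frac{4111}{8} \approx 513.88$)
$X{\left(A \right)} = 0$ ($X{\left(A \right)} = 0 \left(-5\right) = 0$)
$\left(p + 1377\right) + X{\left(B \right)} = \left(\frac{4111}{8} + 1377\right) + 0 = \frac{15127}{8} + 0 = \frac{15127}{8}$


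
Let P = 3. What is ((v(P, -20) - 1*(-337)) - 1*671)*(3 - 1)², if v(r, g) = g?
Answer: -1416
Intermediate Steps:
((v(P, -20) - 1*(-337)) - 1*671)*(3 - 1)² = ((-20 - 1*(-337)) - 1*671)*(3 - 1)² = ((-20 + 337) - 671)*2² = (317 - 671)*4 = -354*4 = -1416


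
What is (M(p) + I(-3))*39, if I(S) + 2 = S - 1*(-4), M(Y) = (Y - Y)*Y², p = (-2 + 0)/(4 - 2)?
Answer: -39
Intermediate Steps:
p = -1 (p = -2/2 = -2*½ = -1)
M(Y) = 0 (M(Y) = 0*Y² = 0)
I(S) = 2 + S (I(S) = -2 + (S - 1*(-4)) = -2 + (S + 4) = -2 + (4 + S) = 2 + S)
(M(p) + I(-3))*39 = (0 + (2 - 3))*39 = (0 - 1)*39 = -1*39 = -39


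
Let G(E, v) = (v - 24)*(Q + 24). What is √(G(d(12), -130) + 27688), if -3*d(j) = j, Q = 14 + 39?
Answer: √15830 ≈ 125.82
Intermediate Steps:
Q = 53
d(j) = -j/3
G(E, v) = -1848 + 77*v (G(E, v) = (v - 24)*(53 + 24) = (-24 + v)*77 = -1848 + 77*v)
√(G(d(12), -130) + 27688) = √((-1848 + 77*(-130)) + 27688) = √((-1848 - 10010) + 27688) = √(-11858 + 27688) = √15830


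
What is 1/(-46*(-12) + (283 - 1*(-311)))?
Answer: 1/1146 ≈ 0.00087260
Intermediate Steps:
1/(-46*(-12) + (283 - 1*(-311))) = 1/(552 + (283 + 311)) = 1/(552 + 594) = 1/1146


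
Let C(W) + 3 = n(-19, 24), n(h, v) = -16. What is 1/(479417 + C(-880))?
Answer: 1/479398 ≈ 2.0859e-6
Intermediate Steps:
C(W) = -19 (C(W) = -3 - 16 = -19)
1/(479417 + C(-880)) = 1/(479417 - 19) = 1/479398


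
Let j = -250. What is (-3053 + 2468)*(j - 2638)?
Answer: 1689480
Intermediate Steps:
(-3053 + 2468)*(j - 2638) = (-3053 + 2468)*(-250 - 2638) = -585*(-2888) = 1689480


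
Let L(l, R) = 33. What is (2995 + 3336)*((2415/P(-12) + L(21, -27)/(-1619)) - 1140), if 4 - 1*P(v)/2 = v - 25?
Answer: -933423273471/132758 ≈ -7.0310e+6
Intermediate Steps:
P(v) = 58 - 2*v (P(v) = 8 - 2*(v - 25) = 8 - 2*(-25 + v) = 8 + (50 - 2*v) = 58 - 2*v)
(2995 + 3336)*((2415/P(-12) + L(21, -27)/(-1619)) - 1140) = (2995 + 3336)*((2415/(58 - 2*(-12)) + 33/(-1619)) - 1140) = 6331*((2415/(58 + 24) + 33*(-1/1619)) - 1140) = 6331*((2415/82 - 33/1619) - 1140) = 6331*(3907179/132758 - 1140) = 6331*(-147436941/132758) = -933423273471/132758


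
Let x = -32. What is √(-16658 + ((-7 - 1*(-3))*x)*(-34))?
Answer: I*√21010 ≈ 144.95*I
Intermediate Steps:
√(-16658 + ((-7 - 1*(-3))*x)*(-34)) = √(-16658 + ((-7 - 1*(-3))*(-32))*(-34)) = √(-16658 + ((-7 + 3)*(-32))*(-34)) = √(-16658 - 4*(-32)*(-34)) = √(-16658 + 128*(-34)) = √(-16658 - 4352) = √(-21010) = I*√21010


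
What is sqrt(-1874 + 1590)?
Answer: 2*I*sqrt(71) ≈ 16.852*I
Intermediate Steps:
sqrt(-1874 + 1590) = sqrt(-284) = 2*I*sqrt(71)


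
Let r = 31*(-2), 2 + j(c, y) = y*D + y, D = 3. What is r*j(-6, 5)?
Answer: -1116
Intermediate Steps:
j(c, y) = -2 + 4*y (j(c, y) = -2 + (y*3 + y) = -2 + (3*y + y) = -2 + 4*y)
r = -62
r*j(-6, 5) = -62*(-2 + 4*5) = -62*(-2 + 20) = -62*18 = -1116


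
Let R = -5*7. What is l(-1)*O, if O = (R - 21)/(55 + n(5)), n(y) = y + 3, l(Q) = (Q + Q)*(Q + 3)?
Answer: 32/9 ≈ 3.5556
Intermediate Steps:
l(Q) = 2*Q*(3 + Q) (l(Q) = (2*Q)*(3 + Q) = 2*Q*(3 + Q))
n(y) = 3 + y
R = -35
O = -8/9 (O = (-35 - 21)/(55 + (3 + 5)) = -56/(55 + 8) = -56/63 = -56*1/63 = -8/9 ≈ -0.88889)
l(-1)*O = (2*(-1)*(3 - 1))*(-8/9) = (2*(-1)*2)*(-8/9) = -4*(-8/9) = 32/9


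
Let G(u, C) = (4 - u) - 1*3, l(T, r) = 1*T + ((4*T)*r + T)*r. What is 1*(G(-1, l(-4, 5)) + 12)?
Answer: 14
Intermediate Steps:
l(T, r) = T + r*(T + 4*T*r) (l(T, r) = T + (4*T*r + T)*r = T + (T + 4*T*r)*r = T + r*(T + 4*T*r))
G(u, C) = 1 - u (G(u, C) = (4 - u) - 3 = 1 - u)
1*(G(-1, l(-4, 5)) + 12) = 1*((1 - 1*(-1)) + 12) = 1*((1 + 1) + 12) = 1*(2 + 12) = 1*14 = 14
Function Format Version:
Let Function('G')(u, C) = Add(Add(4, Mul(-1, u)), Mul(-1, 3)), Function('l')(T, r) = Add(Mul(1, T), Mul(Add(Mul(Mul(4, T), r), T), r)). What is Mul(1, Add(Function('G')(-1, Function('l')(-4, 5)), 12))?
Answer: 14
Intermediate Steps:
Function('l')(T, r) = Add(T, Mul(r, Add(T, Mul(4, T, r)))) (Function('l')(T, r) = Add(T, Mul(Add(Mul(4, T, r), T), r)) = Add(T, Mul(Add(T, Mul(4, T, r)), r)) = Add(T, Mul(r, Add(T, Mul(4, T, r)))))
Function('G')(u, C) = Add(1, Mul(-1, u)) (Function('G')(u, C) = Add(Add(4, Mul(-1, u)), -3) = Add(1, Mul(-1, u)))
Mul(1, Add(Function('G')(-1, Function('l')(-4, 5)), 12)) = Mul(1, Add(Add(1, Mul(-1, -1)), 12)) = Mul(1, Add(Add(1, 1), 12)) = Mul(1, Add(2, 12)) = Mul(1, 14) = 14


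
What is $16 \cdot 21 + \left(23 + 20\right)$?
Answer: $379$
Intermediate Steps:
$16 \cdot 21 + \left(23 + 20\right) = 336 + 43 = 379$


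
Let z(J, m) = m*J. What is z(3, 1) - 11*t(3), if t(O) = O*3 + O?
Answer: -129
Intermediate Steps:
z(J, m) = J*m
t(O) = 4*O (t(O) = 3*O + O = 4*O)
z(3, 1) - 11*t(3) = 3*1 - 44*3 = 3 - 11*12 = 3 - 132 = -129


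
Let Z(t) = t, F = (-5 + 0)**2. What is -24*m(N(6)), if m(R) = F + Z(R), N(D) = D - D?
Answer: -600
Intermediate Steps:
F = 25 (F = (-5)**2 = 25)
N(D) = 0
m(R) = 25 + R
-24*m(N(6)) = -24*(25 + 0) = -24*25 = -600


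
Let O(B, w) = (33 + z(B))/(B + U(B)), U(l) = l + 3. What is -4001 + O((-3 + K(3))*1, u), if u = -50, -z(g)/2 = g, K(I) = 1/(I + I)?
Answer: -8031/2 ≈ -4015.5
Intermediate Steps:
K(I) = 1/(2*I)
U(l) = 3 + l
z(g) = -2*g
O(B, w) = (33 - 2*B)/(3 + 2*B) (O(B, w) = (33 - 2*B)/(B + (3 + B)) = (33 - 2*B)/(3 + 2*B))
-4001 + O((-3 + K(3))*1, u) = -4001 + (33 - 2*(-3 + (½)/3))/(3 + 2*((-3 + (½)/3)*1)) = -4001 + (33 - 2*(-3 + (½)*(⅓)))/(3 + 2*((-3 + (½)*(⅓))*1)) = -4001 + (33 - 2*(-3 + ⅙))/(3 + 2*((-3 + ⅙)*1)) = -4001 + (33 - (-17)/3)/(3 + 2*(-17/6*1)) = -4001 + (33 - 2*(-17/6))/(3 + 2*(-17/6)) = -4001 + (33 + 17/3)/(3 - 17/3) = -4001 + (116/3)/(-8/3) = -4001 - 3/8*116/3 = -4001 - 29/2 = -8031/2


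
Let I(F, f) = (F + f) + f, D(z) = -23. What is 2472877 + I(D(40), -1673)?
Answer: 2469508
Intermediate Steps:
I(F, f) = F + 2*f
2472877 + I(D(40), -1673) = 2472877 + (-23 + 2*(-1673)) = 2472877 + (-23 - 3346) = 2472877 - 3369 = 2469508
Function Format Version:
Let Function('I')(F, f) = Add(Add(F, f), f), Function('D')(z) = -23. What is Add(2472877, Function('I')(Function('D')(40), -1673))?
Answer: 2469508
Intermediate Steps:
Function('I')(F, f) = Add(F, Mul(2, f))
Add(2472877, Function('I')(Function('D')(40), -1673)) = Add(2472877, Add(-23, Mul(2, -1673))) = Add(2472877, Add(-23, -3346)) = Add(2472877, -3369) = 2469508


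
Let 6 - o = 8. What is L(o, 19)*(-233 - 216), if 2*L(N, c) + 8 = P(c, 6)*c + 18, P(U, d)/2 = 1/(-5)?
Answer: -2694/5 ≈ -538.80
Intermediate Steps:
P(U, d) = -⅖ (P(U, d) = 2/(-5) = 2*(-⅕) = -⅖)
o = -2 (o = 6 - 1*8 = 6 - 8 = -2)
L(N, c) = 5 - c/5 (L(N, c) = -4 + (-2*c/5 + 18)/2 = -4 + (18 - 2*c/5)/2 = -4 + (9 - c/5) = 5 - c/5)
L(o, 19)*(-233 - 216) = (5 - ⅕*19)*(-233 - 216) = (5 - 19/5)*(-449) = (6/5)*(-449) = -2694/5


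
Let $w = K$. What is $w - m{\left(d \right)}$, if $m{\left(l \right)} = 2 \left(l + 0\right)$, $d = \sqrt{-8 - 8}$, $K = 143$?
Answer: $143 - 8 i \approx 143.0 - 8.0 i$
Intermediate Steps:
$d = 4 i$ ($d = \sqrt{-16} = 4 i \approx 4.0 i$)
$m{\left(l \right)} = 2 l$
$w = 143$
$w - m{\left(d \right)} = 143 - 2 \cdot 4 i = 143 - 8 i$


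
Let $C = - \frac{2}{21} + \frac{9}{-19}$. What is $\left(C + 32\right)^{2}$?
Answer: $\frac{157276681}{159201} \approx 987.91$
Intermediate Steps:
$C = - \frac{227}{399}$ ($C = \left(-2\right) \frac{1}{21} + 9 \left(- \frac{1}{19}\right) = - \frac{2}{21} - \frac{9}{19} = - \frac{227}{399} \approx -0.56892$)
$\left(C + 32\right)^{2} = \left(- \frac{227}{399} + 32\right)^{2} = \left(\frac{12541}{399}\right)^{2} = \frac{157276681}{159201}$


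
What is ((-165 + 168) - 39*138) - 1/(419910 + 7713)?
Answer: -2300184118/427623 ≈ -5379.0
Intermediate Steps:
((-165 + 168) - 39*138) - 1/(419910 + 7713) = (3 - 5382) - 1/427623 = -5379 - 1*1/427623 = -5379 - 1/427623 = -2300184118/427623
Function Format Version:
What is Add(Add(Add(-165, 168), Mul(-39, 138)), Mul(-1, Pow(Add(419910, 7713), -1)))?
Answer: Rational(-2300184118, 427623) ≈ -5379.0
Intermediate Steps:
Add(Add(Add(-165, 168), Mul(-39, 138)), Mul(-1, Pow(Add(419910, 7713), -1))) = Add(Add(3, -5382), Mul(-1, Pow(427623, -1))) = Add(-5379, Mul(-1, Rational(1, 427623))) = Add(-5379, Rational(-1, 427623)) = Rational(-2300184118, 427623)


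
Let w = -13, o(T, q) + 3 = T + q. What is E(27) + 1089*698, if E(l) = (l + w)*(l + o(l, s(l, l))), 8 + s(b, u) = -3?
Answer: 760682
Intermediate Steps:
s(b, u) = -11 (s(b, u) = -8 - 3 = -11)
o(T, q) = -3 + T + q (o(T, q) = -3 + (T + q) = -3 + T + q)
E(l) = (-14 + 2*l)*(-13 + l) (E(l) = (l - 13)*(l + (-3 + l - 11)) = (-13 + l)*(l + (-14 + l)) = (-13 + l)*(-14 + 2*l) = (-14 + 2*l)*(-13 + l))
E(27) + 1089*698 = (182 - 40*27 + 2*27**2) + 1089*698 = (182 - 1080 + 2*729) + 760122 = (182 - 1080 + 1458) + 760122 = 560 + 760122 = 760682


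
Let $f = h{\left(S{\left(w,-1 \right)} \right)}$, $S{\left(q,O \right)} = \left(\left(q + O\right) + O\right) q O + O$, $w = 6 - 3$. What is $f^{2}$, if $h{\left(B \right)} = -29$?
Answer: $841$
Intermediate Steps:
$w = 3$ ($w = 6 - 3 = 3$)
$S{\left(q,O \right)} = O + O q \left(q + 2 O\right)$ ($S{\left(q,O \right)} = \left(\left(O + q\right) + O\right) q O + O = \left(q + 2 O\right) q O + O = q \left(q + 2 O\right) O + O = O q \left(q + 2 O\right) + O = O + O q \left(q + 2 O\right)$)
$f = -29$
$f^{2} = \left(-29\right)^{2} = 841$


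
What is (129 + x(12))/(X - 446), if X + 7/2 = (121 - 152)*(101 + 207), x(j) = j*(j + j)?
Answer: -278/6665 ≈ -0.041710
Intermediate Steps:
x(j) = 2*j² (x(j) = j*(2*j) = 2*j²)
X = -19103/2 (X = -7/2 + (121 - 152)*(101 + 207) = -7/2 - 31*308 = -7/2 - 9548 = -19103/2 ≈ -9551.5)
(129 + x(12))/(X - 446) = (129 + 2*12²)/(-19103/2 - 446) = (129 + 2*144)/(-19995/2) = (129 + 288)*(-2/19995) = 417*(-2/19995) = -278/6665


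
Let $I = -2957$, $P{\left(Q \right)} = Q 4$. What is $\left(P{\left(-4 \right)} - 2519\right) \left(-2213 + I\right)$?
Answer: $13105950$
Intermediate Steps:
$P{\left(Q \right)} = 4 Q$
$\left(P{\left(-4 \right)} - 2519\right) \left(-2213 + I\right) = \left(4 \left(-4\right) - 2519\right) \left(-2213 - 2957\right) = \left(-16 - 2519\right) \left(-5170\right) = \left(-2535\right) \left(-5170\right) = 13105950$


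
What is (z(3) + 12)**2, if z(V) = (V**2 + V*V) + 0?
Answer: 900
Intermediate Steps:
z(V) = 2*V**2 (z(V) = (V**2 + V**2) + 0 = 2*V**2 + 0 = 2*V**2)
(z(3) + 12)**2 = (2*3**2 + 12)**2 = (2*9 + 12)**2 = (18 + 12)**2 = 30**2 = 900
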